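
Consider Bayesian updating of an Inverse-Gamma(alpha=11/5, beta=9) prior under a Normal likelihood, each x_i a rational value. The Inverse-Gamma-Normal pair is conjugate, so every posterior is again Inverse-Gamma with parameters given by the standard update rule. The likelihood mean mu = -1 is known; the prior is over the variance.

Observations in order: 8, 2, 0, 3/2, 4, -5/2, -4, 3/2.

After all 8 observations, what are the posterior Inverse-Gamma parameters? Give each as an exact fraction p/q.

alpha=31/5, beta=631/8

obs 1: x=8 → posterior Inverse-Gamma(27/10, 99/2)
obs 2: x=2 → posterior Inverse-Gamma(16/5, 54)
obs 3: x=0 → posterior Inverse-Gamma(37/10, 109/2)
obs 4: x=3/2 → posterior Inverse-Gamma(21/5, 461/8)
obs 5: x=4 → posterior Inverse-Gamma(47/10, 561/8)
obs 6: x=-5/2 → posterior Inverse-Gamma(26/5, 285/4)
obs 7: x=-4 → posterior Inverse-Gamma(57/10, 303/4)
obs 8: x=3/2 → posterior Inverse-Gamma(31/5, 631/8)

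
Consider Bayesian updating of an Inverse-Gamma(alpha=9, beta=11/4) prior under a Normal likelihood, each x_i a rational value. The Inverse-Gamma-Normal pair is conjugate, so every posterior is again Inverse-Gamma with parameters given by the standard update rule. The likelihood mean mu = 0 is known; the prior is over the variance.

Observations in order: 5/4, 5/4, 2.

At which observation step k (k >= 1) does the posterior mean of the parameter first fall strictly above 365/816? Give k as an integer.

obs 1: x=5/4 → posterior Inverse-Gamma(19/2, 113/32)
obs 2: x=5/4 → posterior Inverse-Gamma(10, 69/16)
obs 3: x=2 → posterior Inverse-Gamma(21/2, 101/16)

k = 2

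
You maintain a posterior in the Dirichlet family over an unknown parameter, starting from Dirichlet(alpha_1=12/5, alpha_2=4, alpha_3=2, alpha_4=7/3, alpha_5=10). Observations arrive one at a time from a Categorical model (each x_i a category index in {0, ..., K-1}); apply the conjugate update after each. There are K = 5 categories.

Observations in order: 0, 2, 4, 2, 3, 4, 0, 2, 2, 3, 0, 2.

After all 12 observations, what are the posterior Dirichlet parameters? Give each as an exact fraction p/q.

obs 1: x=0 → posterior Dirichlet(17/5, 4, 2, 7/3, 10)
obs 2: x=2 → posterior Dirichlet(17/5, 4, 3, 7/3, 10)
obs 3: x=4 → posterior Dirichlet(17/5, 4, 3, 7/3, 11)
obs 4: x=2 → posterior Dirichlet(17/5, 4, 4, 7/3, 11)
obs 5: x=3 → posterior Dirichlet(17/5, 4, 4, 10/3, 11)
obs 6: x=4 → posterior Dirichlet(17/5, 4, 4, 10/3, 12)
obs 7: x=0 → posterior Dirichlet(22/5, 4, 4, 10/3, 12)
obs 8: x=2 → posterior Dirichlet(22/5, 4, 5, 10/3, 12)
obs 9: x=2 → posterior Dirichlet(22/5, 4, 6, 10/3, 12)
obs 10: x=3 → posterior Dirichlet(22/5, 4, 6, 13/3, 12)
obs 11: x=0 → posterior Dirichlet(27/5, 4, 6, 13/3, 12)
obs 12: x=2 → posterior Dirichlet(27/5, 4, 7, 13/3, 12)

alpha_1=27/5, alpha_2=4, alpha_3=7, alpha_4=13/3, alpha_5=12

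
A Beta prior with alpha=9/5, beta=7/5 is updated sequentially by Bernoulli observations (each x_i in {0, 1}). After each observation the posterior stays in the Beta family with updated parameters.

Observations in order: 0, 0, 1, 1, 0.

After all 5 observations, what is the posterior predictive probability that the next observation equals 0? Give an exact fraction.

22/41

obs 1: x=0 → posterior Beta(9/5, 12/5)
obs 2: x=0 → posterior Beta(9/5, 17/5)
obs 3: x=1 → posterior Beta(14/5, 17/5)
obs 4: x=1 → posterior Beta(19/5, 17/5)
obs 5: x=0 → posterior Beta(19/5, 22/5)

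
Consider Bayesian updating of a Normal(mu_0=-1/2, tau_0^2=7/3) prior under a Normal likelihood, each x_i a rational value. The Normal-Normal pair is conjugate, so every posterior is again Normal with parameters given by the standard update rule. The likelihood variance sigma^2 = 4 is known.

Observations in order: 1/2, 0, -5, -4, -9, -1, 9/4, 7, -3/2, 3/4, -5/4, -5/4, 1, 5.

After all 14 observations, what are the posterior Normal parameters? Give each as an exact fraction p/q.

mu_0=-103/220, tau_0^2=14/55

obs 1: x=1/2 → posterior Normal(-5/38, 28/19)
obs 2: x=0 → posterior Normal(-5/52, 14/13)
obs 3: x=-5 → posterior Normal(-25/22, 28/33)
obs 4: x=-4 → posterior Normal(-131/80, 7/10)
obs 5: x=-9 → posterior Normal(-257/94, 28/47)
obs 6: x=-1 → posterior Normal(-271/108, 14/27)
obs 7: x=9/4 → posterior Normal(-479/244, 28/61)
obs 8: x=7 → posterior Normal(-283/272, 7/17)
obs 9: x=-3/2 → posterior Normal(-13/12, 28/75)
obs 10: x=3/4 → posterior Normal(-38/41, 14/41)
obs 11: x=-5/4 → posterior Normal(-339/356, 28/89)
obs 12: x=-5/4 → posterior Normal(-187/192, 7/24)
obs 13: x=1 → posterior Normal(-173/206, 28/103)
obs 14: x=5 → posterior Normal(-103/220, 14/55)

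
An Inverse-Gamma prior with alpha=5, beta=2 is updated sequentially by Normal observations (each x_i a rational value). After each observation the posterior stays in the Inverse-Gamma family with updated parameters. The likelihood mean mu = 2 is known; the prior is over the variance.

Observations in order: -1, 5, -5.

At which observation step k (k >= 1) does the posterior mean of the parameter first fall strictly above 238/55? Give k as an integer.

obs 1: x=-1 → posterior Inverse-Gamma(11/2, 13/2)
obs 2: x=5 → posterior Inverse-Gamma(6, 11)
obs 3: x=-5 → posterior Inverse-Gamma(13/2, 71/2)

k = 3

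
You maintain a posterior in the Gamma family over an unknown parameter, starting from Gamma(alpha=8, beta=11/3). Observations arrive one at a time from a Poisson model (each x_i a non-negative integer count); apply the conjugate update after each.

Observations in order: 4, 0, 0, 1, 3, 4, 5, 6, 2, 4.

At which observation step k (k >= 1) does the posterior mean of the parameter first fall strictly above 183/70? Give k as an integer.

obs 1: x=4 → posterior Gamma(12, 14/3)
obs 2: x=0 → posterior Gamma(12, 17/3)
obs 3: x=0 → posterior Gamma(12, 20/3)
obs 4: x=1 → posterior Gamma(13, 23/3)
obs 5: x=3 → posterior Gamma(16, 26/3)
obs 6: x=4 → posterior Gamma(20, 29/3)
obs 7: x=5 → posterior Gamma(25, 32/3)
obs 8: x=6 → posterior Gamma(31, 35/3)
obs 9: x=2 → posterior Gamma(33, 38/3)
obs 10: x=4 → posterior Gamma(37, 41/3)

k = 8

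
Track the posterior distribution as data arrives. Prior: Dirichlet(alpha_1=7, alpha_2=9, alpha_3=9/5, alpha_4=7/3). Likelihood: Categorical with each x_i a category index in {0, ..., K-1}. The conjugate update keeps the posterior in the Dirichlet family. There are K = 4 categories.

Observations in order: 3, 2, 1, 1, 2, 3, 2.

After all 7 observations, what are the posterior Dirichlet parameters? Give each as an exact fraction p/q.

obs 1: x=3 → posterior Dirichlet(7, 9, 9/5, 10/3)
obs 2: x=2 → posterior Dirichlet(7, 9, 14/5, 10/3)
obs 3: x=1 → posterior Dirichlet(7, 10, 14/5, 10/3)
obs 4: x=1 → posterior Dirichlet(7, 11, 14/5, 10/3)
obs 5: x=2 → posterior Dirichlet(7, 11, 19/5, 10/3)
obs 6: x=3 → posterior Dirichlet(7, 11, 19/5, 13/3)
obs 7: x=2 → posterior Dirichlet(7, 11, 24/5, 13/3)

alpha_1=7, alpha_2=11, alpha_3=24/5, alpha_4=13/3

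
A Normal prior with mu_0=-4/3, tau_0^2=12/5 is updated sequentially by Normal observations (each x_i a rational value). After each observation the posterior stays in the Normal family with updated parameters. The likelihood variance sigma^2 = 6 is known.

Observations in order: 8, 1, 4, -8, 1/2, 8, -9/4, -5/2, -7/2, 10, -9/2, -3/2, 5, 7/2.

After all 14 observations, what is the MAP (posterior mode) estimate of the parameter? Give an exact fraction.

obs 1: x=8 → posterior Normal(4/3, 12/7)
obs 2: x=1 → posterior Normal(34/27, 4/3)
obs 3: x=4 → posterior Normal(58/33, 12/11)
obs 4: x=-8 → posterior Normal(10/39, 12/13)
obs 5: x=1/2 → posterior Normal(13/45, 4/5)
obs 6: x=8 → posterior Normal(61/51, 12/17)
obs 7: x=-9/4 → posterior Normal(5/6, 12/19)
obs 8: x=-5/2 → posterior Normal(65/126, 4/7)
obs 9: x=-7/2 → posterior Normal(1/6, 12/23)
obs 10: x=10 → posterior Normal(143/150, 12/25)
obs 11: x=-9/2 → posterior Normal(89/162, 4/9)
obs 12: x=-3/2 → posterior Normal(71/174, 12/29)
obs 13: x=5 → posterior Normal(131/186, 12/31)
obs 14: x=7/2 → posterior Normal(173/198, 4/11)

173/198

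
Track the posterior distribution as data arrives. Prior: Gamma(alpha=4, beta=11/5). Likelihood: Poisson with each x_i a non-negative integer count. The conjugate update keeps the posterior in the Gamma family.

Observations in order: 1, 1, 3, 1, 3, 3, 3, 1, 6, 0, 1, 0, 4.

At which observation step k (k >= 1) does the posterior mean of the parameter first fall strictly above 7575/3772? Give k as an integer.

k = 7

obs 1: x=1 → posterior Gamma(5, 16/5)
obs 2: x=1 → posterior Gamma(6, 21/5)
obs 3: x=3 → posterior Gamma(9, 26/5)
obs 4: x=1 → posterior Gamma(10, 31/5)
obs 5: x=3 → posterior Gamma(13, 36/5)
obs 6: x=3 → posterior Gamma(16, 41/5)
obs 7: x=3 → posterior Gamma(19, 46/5)
obs 8: x=1 → posterior Gamma(20, 51/5)
obs 9: x=6 → posterior Gamma(26, 56/5)
obs 10: x=0 → posterior Gamma(26, 61/5)
obs 11: x=1 → posterior Gamma(27, 66/5)
obs 12: x=0 → posterior Gamma(27, 71/5)
obs 13: x=4 → posterior Gamma(31, 76/5)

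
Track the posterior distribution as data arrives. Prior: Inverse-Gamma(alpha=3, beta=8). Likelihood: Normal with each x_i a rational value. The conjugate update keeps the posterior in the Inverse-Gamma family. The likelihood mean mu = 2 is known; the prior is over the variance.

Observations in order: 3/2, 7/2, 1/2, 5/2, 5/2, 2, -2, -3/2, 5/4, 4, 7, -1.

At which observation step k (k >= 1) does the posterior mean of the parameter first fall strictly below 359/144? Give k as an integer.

obs 1: x=3/2 → posterior Inverse-Gamma(7/2, 65/8)
obs 2: x=7/2 → posterior Inverse-Gamma(4, 37/4)
obs 3: x=1/2 → posterior Inverse-Gamma(9/2, 83/8)
obs 4: x=5/2 → posterior Inverse-Gamma(5, 21/2)
obs 5: x=5/2 → posterior Inverse-Gamma(11/2, 85/8)
obs 6: x=2 → posterior Inverse-Gamma(6, 85/8)
obs 7: x=-2 → posterior Inverse-Gamma(13/2, 149/8)
obs 8: x=-3/2 → posterior Inverse-Gamma(7, 99/4)
obs 9: x=5/4 → posterior Inverse-Gamma(15/2, 801/32)
obs 10: x=4 → posterior Inverse-Gamma(8, 865/32)
obs 11: x=7 → posterior Inverse-Gamma(17/2, 1265/32)
obs 12: x=-1 → posterior Inverse-Gamma(9, 1409/32)

k = 5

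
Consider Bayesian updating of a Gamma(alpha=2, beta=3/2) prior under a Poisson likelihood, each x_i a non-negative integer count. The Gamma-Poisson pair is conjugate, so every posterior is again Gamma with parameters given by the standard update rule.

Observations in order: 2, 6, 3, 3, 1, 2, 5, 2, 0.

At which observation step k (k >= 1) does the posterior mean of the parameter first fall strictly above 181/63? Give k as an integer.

obs 1: x=2 → posterior Gamma(4, 5/2)
obs 2: x=6 → posterior Gamma(10, 7/2)
obs 3: x=3 → posterior Gamma(13, 9/2)
obs 4: x=3 → posterior Gamma(16, 11/2)
obs 5: x=1 → posterior Gamma(17, 13/2)
obs 6: x=2 → posterior Gamma(19, 15/2)
obs 7: x=5 → posterior Gamma(24, 17/2)
obs 8: x=2 → posterior Gamma(26, 19/2)
obs 9: x=0 → posterior Gamma(26, 21/2)

k = 3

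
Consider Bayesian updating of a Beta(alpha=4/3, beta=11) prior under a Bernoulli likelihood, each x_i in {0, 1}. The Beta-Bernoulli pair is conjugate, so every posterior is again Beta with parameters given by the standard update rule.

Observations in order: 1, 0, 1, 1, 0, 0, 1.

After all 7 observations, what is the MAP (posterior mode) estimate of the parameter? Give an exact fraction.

1/4

obs 1: x=1 → posterior Beta(7/3, 11)
obs 2: x=0 → posterior Beta(7/3, 12)
obs 3: x=1 → posterior Beta(10/3, 12)
obs 4: x=1 → posterior Beta(13/3, 12)
obs 5: x=0 → posterior Beta(13/3, 13)
obs 6: x=0 → posterior Beta(13/3, 14)
obs 7: x=1 → posterior Beta(16/3, 14)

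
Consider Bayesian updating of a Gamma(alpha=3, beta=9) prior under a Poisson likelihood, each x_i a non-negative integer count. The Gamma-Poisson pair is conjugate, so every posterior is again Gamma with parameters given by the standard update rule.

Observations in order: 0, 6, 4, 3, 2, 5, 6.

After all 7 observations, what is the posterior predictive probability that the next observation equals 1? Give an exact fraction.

obs 1: x=0 → posterior Gamma(3, 10)
obs 2: x=6 → posterior Gamma(9, 11)
obs 3: x=4 → posterior Gamma(13, 12)
obs 4: x=3 → posterior Gamma(16, 13)
obs 5: x=2 → posterior Gamma(18, 14)
obs 6: x=5 → posterior Gamma(23, 15)
obs 7: x=6 → posterior Gamma(29, 16)

2409225742360160019638150296758124544/8193465725814765556554001028792218849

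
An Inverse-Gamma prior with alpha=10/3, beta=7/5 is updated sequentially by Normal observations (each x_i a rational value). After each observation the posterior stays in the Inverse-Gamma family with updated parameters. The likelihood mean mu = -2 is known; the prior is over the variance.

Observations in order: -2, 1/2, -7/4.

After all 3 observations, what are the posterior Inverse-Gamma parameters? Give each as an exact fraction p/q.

obs 1: x=-2 → posterior Inverse-Gamma(23/6, 7/5)
obs 2: x=1/2 → posterior Inverse-Gamma(13/3, 181/40)
obs 3: x=-7/4 → posterior Inverse-Gamma(29/6, 729/160)

alpha=29/6, beta=729/160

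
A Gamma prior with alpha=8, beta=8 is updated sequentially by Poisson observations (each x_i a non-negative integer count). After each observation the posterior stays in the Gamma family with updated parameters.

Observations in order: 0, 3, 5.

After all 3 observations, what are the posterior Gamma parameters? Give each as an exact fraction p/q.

obs 1: x=0 → posterior Gamma(8, 9)
obs 2: x=3 → posterior Gamma(11, 10)
obs 3: x=5 → posterior Gamma(16, 11)

alpha=16, beta=11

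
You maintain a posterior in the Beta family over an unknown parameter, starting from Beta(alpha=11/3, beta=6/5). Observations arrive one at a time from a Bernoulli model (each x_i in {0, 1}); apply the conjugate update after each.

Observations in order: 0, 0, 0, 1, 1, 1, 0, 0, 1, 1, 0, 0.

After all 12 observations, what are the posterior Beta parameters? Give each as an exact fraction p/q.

alpha=26/3, beta=41/5

obs 1: x=0 → posterior Beta(11/3, 11/5)
obs 2: x=0 → posterior Beta(11/3, 16/5)
obs 3: x=0 → posterior Beta(11/3, 21/5)
obs 4: x=1 → posterior Beta(14/3, 21/5)
obs 5: x=1 → posterior Beta(17/3, 21/5)
obs 6: x=1 → posterior Beta(20/3, 21/5)
obs 7: x=0 → posterior Beta(20/3, 26/5)
obs 8: x=0 → posterior Beta(20/3, 31/5)
obs 9: x=1 → posterior Beta(23/3, 31/5)
obs 10: x=1 → posterior Beta(26/3, 31/5)
obs 11: x=0 → posterior Beta(26/3, 36/5)
obs 12: x=0 → posterior Beta(26/3, 41/5)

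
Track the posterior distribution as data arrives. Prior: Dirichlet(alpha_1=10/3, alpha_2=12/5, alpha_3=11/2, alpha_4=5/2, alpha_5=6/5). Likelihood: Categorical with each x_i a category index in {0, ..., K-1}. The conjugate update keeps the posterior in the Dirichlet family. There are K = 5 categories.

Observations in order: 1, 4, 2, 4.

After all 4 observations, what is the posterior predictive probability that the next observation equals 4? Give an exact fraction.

12/71

obs 1: x=1 → posterior Dirichlet(10/3, 17/5, 11/2, 5/2, 6/5)
obs 2: x=4 → posterior Dirichlet(10/3, 17/5, 11/2, 5/2, 11/5)
obs 3: x=2 → posterior Dirichlet(10/3, 17/5, 13/2, 5/2, 11/5)
obs 4: x=4 → posterior Dirichlet(10/3, 17/5, 13/2, 5/2, 16/5)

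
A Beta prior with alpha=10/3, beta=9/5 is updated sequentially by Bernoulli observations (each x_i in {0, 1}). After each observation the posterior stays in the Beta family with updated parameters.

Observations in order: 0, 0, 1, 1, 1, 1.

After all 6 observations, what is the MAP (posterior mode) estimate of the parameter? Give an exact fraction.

obs 1: x=0 → posterior Beta(10/3, 14/5)
obs 2: x=0 → posterior Beta(10/3, 19/5)
obs 3: x=1 → posterior Beta(13/3, 19/5)
obs 4: x=1 → posterior Beta(16/3, 19/5)
obs 5: x=1 → posterior Beta(19/3, 19/5)
obs 6: x=1 → posterior Beta(22/3, 19/5)

95/137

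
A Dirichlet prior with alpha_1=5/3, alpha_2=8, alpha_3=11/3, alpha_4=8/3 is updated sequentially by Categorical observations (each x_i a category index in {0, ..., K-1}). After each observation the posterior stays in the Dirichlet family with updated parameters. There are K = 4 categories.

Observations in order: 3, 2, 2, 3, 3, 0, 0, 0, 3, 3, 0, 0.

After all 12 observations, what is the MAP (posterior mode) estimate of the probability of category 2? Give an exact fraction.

obs 1: x=3 → posterior Dirichlet(5/3, 8, 11/3, 11/3)
obs 2: x=2 → posterior Dirichlet(5/3, 8, 14/3, 11/3)
obs 3: x=2 → posterior Dirichlet(5/3, 8, 17/3, 11/3)
obs 4: x=3 → posterior Dirichlet(5/3, 8, 17/3, 14/3)
obs 5: x=3 → posterior Dirichlet(5/3, 8, 17/3, 17/3)
obs 6: x=0 → posterior Dirichlet(8/3, 8, 17/3, 17/3)
obs 7: x=0 → posterior Dirichlet(11/3, 8, 17/3, 17/3)
obs 8: x=0 → posterior Dirichlet(14/3, 8, 17/3, 17/3)
obs 9: x=3 → posterior Dirichlet(14/3, 8, 17/3, 20/3)
obs 10: x=3 → posterior Dirichlet(14/3, 8, 17/3, 23/3)
obs 11: x=0 → posterior Dirichlet(17/3, 8, 17/3, 23/3)
obs 12: x=0 → posterior Dirichlet(20/3, 8, 17/3, 23/3)

7/36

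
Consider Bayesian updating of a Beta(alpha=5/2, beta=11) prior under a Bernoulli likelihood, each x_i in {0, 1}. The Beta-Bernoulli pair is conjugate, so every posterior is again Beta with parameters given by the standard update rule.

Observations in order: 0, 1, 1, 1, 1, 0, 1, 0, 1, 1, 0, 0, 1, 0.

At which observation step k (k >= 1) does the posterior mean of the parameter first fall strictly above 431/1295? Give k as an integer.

obs 1: x=0 → posterior Beta(5/2, 12)
obs 2: x=1 → posterior Beta(7/2, 12)
obs 3: x=1 → posterior Beta(9/2, 12)
obs 4: x=1 → posterior Beta(11/2, 12)
obs 5: x=1 → posterior Beta(13/2, 12)
obs 6: x=0 → posterior Beta(13/2, 13)
obs 7: x=1 → posterior Beta(15/2, 13)
obs 8: x=0 → posterior Beta(15/2, 14)
obs 9: x=1 → posterior Beta(17/2, 14)
obs 10: x=1 → posterior Beta(19/2, 14)
obs 11: x=0 → posterior Beta(19/2, 15)
obs 12: x=0 → posterior Beta(19/2, 16)
obs 13: x=1 → posterior Beta(21/2, 16)
obs 14: x=0 → posterior Beta(21/2, 17)

k = 5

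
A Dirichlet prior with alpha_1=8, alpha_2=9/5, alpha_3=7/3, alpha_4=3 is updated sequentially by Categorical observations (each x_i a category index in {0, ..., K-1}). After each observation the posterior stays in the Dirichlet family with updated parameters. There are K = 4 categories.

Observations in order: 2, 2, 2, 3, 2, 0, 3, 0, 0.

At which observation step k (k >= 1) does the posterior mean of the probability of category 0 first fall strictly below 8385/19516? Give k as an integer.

k = 4

obs 1: x=2 → posterior Dirichlet(8, 9/5, 10/3, 3)
obs 2: x=2 → posterior Dirichlet(8, 9/5, 13/3, 3)
obs 3: x=2 → posterior Dirichlet(8, 9/5, 16/3, 3)
obs 4: x=3 → posterior Dirichlet(8, 9/5, 16/3, 4)
obs 5: x=2 → posterior Dirichlet(8, 9/5, 19/3, 4)
obs 6: x=0 → posterior Dirichlet(9, 9/5, 19/3, 4)
obs 7: x=3 → posterior Dirichlet(9, 9/5, 19/3, 5)
obs 8: x=0 → posterior Dirichlet(10, 9/5, 19/3, 5)
obs 9: x=0 → posterior Dirichlet(11, 9/5, 19/3, 5)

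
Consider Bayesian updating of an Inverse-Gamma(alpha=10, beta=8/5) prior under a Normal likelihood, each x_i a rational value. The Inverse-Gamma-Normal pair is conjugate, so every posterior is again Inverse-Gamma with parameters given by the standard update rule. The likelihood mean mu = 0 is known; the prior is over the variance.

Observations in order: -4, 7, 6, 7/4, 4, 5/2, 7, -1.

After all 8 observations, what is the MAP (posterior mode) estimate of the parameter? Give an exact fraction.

obs 1: x=-4 → posterior Inverse-Gamma(21/2, 48/5)
obs 2: x=7 → posterior Inverse-Gamma(11, 341/10)
obs 3: x=6 → posterior Inverse-Gamma(23/2, 521/10)
obs 4: x=7/4 → posterior Inverse-Gamma(12, 8581/160)
obs 5: x=4 → posterior Inverse-Gamma(25/2, 9861/160)
obs 6: x=5/2 → posterior Inverse-Gamma(13, 10361/160)
obs 7: x=7 → posterior Inverse-Gamma(27/2, 14281/160)
obs 8: x=-1 → posterior Inverse-Gamma(14, 14361/160)

4787/800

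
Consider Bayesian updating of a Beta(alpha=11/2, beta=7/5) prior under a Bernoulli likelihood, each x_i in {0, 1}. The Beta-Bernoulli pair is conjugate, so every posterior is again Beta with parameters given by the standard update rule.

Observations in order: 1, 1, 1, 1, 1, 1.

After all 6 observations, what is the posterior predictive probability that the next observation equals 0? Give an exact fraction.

14/129

obs 1: x=1 → posterior Beta(13/2, 7/5)
obs 2: x=1 → posterior Beta(15/2, 7/5)
obs 3: x=1 → posterior Beta(17/2, 7/5)
obs 4: x=1 → posterior Beta(19/2, 7/5)
obs 5: x=1 → posterior Beta(21/2, 7/5)
obs 6: x=1 → posterior Beta(23/2, 7/5)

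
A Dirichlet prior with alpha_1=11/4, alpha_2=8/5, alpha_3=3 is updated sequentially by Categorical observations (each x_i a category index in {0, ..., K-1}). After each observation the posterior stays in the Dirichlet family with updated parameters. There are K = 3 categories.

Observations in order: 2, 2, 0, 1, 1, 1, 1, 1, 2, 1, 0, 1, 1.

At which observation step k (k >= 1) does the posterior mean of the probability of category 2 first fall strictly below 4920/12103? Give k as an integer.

obs 1: x=2 → posterior Dirichlet(11/4, 8/5, 4)
obs 2: x=2 → posterior Dirichlet(11/4, 8/5, 5)
obs 3: x=0 → posterior Dirichlet(15/4, 8/5, 5)
obs 4: x=1 → posterior Dirichlet(15/4, 13/5, 5)
obs 5: x=1 → posterior Dirichlet(15/4, 18/5, 5)
obs 6: x=1 → posterior Dirichlet(15/4, 23/5, 5)
obs 7: x=1 → posterior Dirichlet(15/4, 28/5, 5)
obs 8: x=1 → posterior Dirichlet(15/4, 33/5, 5)
obs 9: x=2 → posterior Dirichlet(15/4, 33/5, 6)
obs 10: x=1 → posterior Dirichlet(15/4, 38/5, 6)
obs 11: x=0 → posterior Dirichlet(19/4, 38/5, 6)
obs 12: x=1 → posterior Dirichlet(19/4, 43/5, 6)
obs 13: x=1 → posterior Dirichlet(19/4, 48/5, 6)

k = 5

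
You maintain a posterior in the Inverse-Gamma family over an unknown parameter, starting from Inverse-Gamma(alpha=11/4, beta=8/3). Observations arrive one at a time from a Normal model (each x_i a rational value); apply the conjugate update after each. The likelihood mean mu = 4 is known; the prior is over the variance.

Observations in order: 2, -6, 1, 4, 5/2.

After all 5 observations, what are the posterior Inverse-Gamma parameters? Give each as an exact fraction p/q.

alpha=21/4, beta=1447/24

obs 1: x=2 → posterior Inverse-Gamma(13/4, 14/3)
obs 2: x=-6 → posterior Inverse-Gamma(15/4, 164/3)
obs 3: x=1 → posterior Inverse-Gamma(17/4, 355/6)
obs 4: x=4 → posterior Inverse-Gamma(19/4, 355/6)
obs 5: x=5/2 → posterior Inverse-Gamma(21/4, 1447/24)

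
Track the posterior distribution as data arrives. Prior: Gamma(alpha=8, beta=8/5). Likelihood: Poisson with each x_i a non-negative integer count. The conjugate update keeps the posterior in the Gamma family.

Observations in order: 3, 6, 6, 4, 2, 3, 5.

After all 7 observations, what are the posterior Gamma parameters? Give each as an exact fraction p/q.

alpha=37, beta=43/5

obs 1: x=3 → posterior Gamma(11, 13/5)
obs 2: x=6 → posterior Gamma(17, 18/5)
obs 3: x=6 → posterior Gamma(23, 23/5)
obs 4: x=4 → posterior Gamma(27, 28/5)
obs 5: x=2 → posterior Gamma(29, 33/5)
obs 6: x=3 → posterior Gamma(32, 38/5)
obs 7: x=5 → posterior Gamma(37, 43/5)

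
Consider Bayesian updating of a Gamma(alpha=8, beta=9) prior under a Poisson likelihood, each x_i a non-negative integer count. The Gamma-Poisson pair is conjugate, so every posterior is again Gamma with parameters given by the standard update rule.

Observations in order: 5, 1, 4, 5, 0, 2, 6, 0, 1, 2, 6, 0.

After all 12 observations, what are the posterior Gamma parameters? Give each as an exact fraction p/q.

alpha=40, beta=21

obs 1: x=5 → posterior Gamma(13, 10)
obs 2: x=1 → posterior Gamma(14, 11)
obs 3: x=4 → posterior Gamma(18, 12)
obs 4: x=5 → posterior Gamma(23, 13)
obs 5: x=0 → posterior Gamma(23, 14)
obs 6: x=2 → posterior Gamma(25, 15)
obs 7: x=6 → posterior Gamma(31, 16)
obs 8: x=0 → posterior Gamma(31, 17)
obs 9: x=1 → posterior Gamma(32, 18)
obs 10: x=2 → posterior Gamma(34, 19)
obs 11: x=6 → posterior Gamma(40, 20)
obs 12: x=0 → posterior Gamma(40, 21)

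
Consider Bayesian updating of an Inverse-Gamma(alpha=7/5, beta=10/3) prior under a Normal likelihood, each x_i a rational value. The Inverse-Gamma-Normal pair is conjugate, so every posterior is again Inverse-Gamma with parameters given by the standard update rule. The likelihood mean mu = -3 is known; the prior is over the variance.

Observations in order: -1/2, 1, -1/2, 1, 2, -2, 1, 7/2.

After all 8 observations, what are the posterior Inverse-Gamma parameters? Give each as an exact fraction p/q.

alpha=27/5, beta=1625/24

obs 1: x=-1/2 → posterior Inverse-Gamma(19/10, 155/24)
obs 2: x=1 → posterior Inverse-Gamma(12/5, 347/24)
obs 3: x=-1/2 → posterior Inverse-Gamma(29/10, 211/12)
obs 4: x=1 → posterior Inverse-Gamma(17/5, 307/12)
obs 5: x=2 → posterior Inverse-Gamma(39/10, 457/12)
obs 6: x=-2 → posterior Inverse-Gamma(22/5, 463/12)
obs 7: x=1 → posterior Inverse-Gamma(49/10, 559/12)
obs 8: x=7/2 → posterior Inverse-Gamma(27/5, 1625/24)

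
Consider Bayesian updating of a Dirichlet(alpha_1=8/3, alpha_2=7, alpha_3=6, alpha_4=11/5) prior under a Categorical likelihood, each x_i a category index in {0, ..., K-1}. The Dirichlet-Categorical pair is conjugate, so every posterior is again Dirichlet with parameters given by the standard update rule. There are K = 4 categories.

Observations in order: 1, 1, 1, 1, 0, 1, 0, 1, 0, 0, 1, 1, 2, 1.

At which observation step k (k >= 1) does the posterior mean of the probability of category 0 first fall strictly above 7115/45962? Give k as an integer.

obs 1: x=1 → posterior Dirichlet(8/3, 8, 6, 11/5)
obs 2: x=1 → posterior Dirichlet(8/3, 9, 6, 11/5)
obs 3: x=1 → posterior Dirichlet(8/3, 10, 6, 11/5)
obs 4: x=1 → posterior Dirichlet(8/3, 11, 6, 11/5)
obs 5: x=0 → posterior Dirichlet(11/3, 11, 6, 11/5)
obs 6: x=1 → posterior Dirichlet(11/3, 12, 6, 11/5)
obs 7: x=0 → posterior Dirichlet(14/3, 12, 6, 11/5)
obs 8: x=1 → posterior Dirichlet(14/3, 13, 6, 11/5)
obs 9: x=0 → posterior Dirichlet(17/3, 13, 6, 11/5)
obs 10: x=0 → posterior Dirichlet(20/3, 13, 6, 11/5)
obs 11: x=1 → posterior Dirichlet(20/3, 14, 6, 11/5)
obs 12: x=1 → posterior Dirichlet(20/3, 15, 6, 11/5)
obs 13: x=2 → posterior Dirichlet(20/3, 15, 7, 11/5)
obs 14: x=1 → posterior Dirichlet(20/3, 16, 7, 11/5)

k = 5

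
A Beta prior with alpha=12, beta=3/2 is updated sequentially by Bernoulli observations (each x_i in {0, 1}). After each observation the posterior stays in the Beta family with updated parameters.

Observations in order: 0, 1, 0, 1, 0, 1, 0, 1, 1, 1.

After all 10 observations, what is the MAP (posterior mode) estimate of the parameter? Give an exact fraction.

obs 1: x=0 → posterior Beta(12, 5/2)
obs 2: x=1 → posterior Beta(13, 5/2)
obs 3: x=0 → posterior Beta(13, 7/2)
obs 4: x=1 → posterior Beta(14, 7/2)
obs 5: x=0 → posterior Beta(14, 9/2)
obs 6: x=1 → posterior Beta(15, 9/2)
obs 7: x=0 → posterior Beta(15, 11/2)
obs 8: x=1 → posterior Beta(16, 11/2)
obs 9: x=1 → posterior Beta(17, 11/2)
obs 10: x=1 → posterior Beta(18, 11/2)

34/43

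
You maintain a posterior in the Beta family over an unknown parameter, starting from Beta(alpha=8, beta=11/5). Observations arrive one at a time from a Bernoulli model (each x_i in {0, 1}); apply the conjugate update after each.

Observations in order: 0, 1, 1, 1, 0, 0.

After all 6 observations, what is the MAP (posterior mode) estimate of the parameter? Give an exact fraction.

50/71

obs 1: x=0 → posterior Beta(8, 16/5)
obs 2: x=1 → posterior Beta(9, 16/5)
obs 3: x=1 → posterior Beta(10, 16/5)
obs 4: x=1 → posterior Beta(11, 16/5)
obs 5: x=0 → posterior Beta(11, 21/5)
obs 6: x=0 → posterior Beta(11, 26/5)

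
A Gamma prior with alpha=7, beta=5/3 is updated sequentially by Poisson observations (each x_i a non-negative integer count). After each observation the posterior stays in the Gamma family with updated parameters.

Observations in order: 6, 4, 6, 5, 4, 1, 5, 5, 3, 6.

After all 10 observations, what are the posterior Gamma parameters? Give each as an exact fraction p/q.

alpha=52, beta=35/3

obs 1: x=6 → posterior Gamma(13, 8/3)
obs 2: x=4 → posterior Gamma(17, 11/3)
obs 3: x=6 → posterior Gamma(23, 14/3)
obs 4: x=5 → posterior Gamma(28, 17/3)
obs 5: x=4 → posterior Gamma(32, 20/3)
obs 6: x=1 → posterior Gamma(33, 23/3)
obs 7: x=5 → posterior Gamma(38, 26/3)
obs 8: x=5 → posterior Gamma(43, 29/3)
obs 9: x=3 → posterior Gamma(46, 32/3)
obs 10: x=6 → posterior Gamma(52, 35/3)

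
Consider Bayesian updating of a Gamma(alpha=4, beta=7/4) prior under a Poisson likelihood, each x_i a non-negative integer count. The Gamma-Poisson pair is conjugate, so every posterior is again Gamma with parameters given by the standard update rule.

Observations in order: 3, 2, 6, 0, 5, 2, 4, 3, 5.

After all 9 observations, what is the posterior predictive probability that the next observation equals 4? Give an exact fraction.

obs 1: x=3 → posterior Gamma(7, 11/4)
obs 2: x=2 → posterior Gamma(9, 15/4)
obs 3: x=6 → posterior Gamma(15, 19/4)
obs 4: x=0 → posterior Gamma(15, 23/4)
obs 5: x=5 → posterior Gamma(20, 27/4)
obs 6: x=2 → posterior Gamma(22, 31/4)
obs 7: x=4 → posterior Gamma(26, 35/4)
obs 8: x=3 → posterior Gamma(29, 39/4)
obs 9: x=5 → posterior Gamma(34, 43/4)

583455045127843739540012990231427855492000392972163295065396480/3465122572092046296464724059395298458186535561070143621795409889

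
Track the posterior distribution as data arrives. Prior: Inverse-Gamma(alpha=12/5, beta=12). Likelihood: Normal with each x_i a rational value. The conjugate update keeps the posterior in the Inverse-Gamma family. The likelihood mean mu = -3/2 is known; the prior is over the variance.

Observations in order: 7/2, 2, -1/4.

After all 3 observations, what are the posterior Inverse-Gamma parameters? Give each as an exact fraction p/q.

alpha=39/10, beta=1005/32

obs 1: x=7/2 → posterior Inverse-Gamma(29/10, 49/2)
obs 2: x=2 → posterior Inverse-Gamma(17/5, 245/8)
obs 3: x=-1/4 → posterior Inverse-Gamma(39/10, 1005/32)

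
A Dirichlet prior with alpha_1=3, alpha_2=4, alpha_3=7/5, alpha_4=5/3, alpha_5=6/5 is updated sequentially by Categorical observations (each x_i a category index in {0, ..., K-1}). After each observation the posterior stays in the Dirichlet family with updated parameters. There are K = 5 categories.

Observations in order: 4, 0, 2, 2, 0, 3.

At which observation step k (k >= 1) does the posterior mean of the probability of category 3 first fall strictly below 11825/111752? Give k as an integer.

k = 5

obs 1: x=4 → posterior Dirichlet(3, 4, 7/5, 5/3, 11/5)
obs 2: x=0 → posterior Dirichlet(4, 4, 7/5, 5/3, 11/5)
obs 3: x=2 → posterior Dirichlet(4, 4, 12/5, 5/3, 11/5)
obs 4: x=2 → posterior Dirichlet(4, 4, 17/5, 5/3, 11/5)
obs 5: x=0 → posterior Dirichlet(5, 4, 17/5, 5/3, 11/5)
obs 6: x=3 → posterior Dirichlet(5, 4, 17/5, 8/3, 11/5)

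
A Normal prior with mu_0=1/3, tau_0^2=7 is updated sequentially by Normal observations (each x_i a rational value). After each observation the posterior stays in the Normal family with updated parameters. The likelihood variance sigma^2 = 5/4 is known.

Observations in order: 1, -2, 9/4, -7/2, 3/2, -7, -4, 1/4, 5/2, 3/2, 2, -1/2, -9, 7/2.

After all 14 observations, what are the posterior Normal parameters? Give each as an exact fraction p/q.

obs 1: x=1 → posterior Normal(89/99, 35/33)
obs 2: x=-2 → posterior Normal(-79/183, 35/61)
obs 3: x=9/4 → posterior Normal(110/267, 35/89)
obs 4: x=-7/2 → posterior Normal(-184/351, 35/117)
obs 5: x=3/2 → posterior Normal(-2/15, 7/29)
obs 6: x=-7 → posterior Normal(-646/519, 35/173)
obs 7: x=-4 → posterior Normal(-982/603, 35/201)
obs 8: x=1/4 → posterior Normal(-961/687, 35/229)
obs 9: x=5/2 → posterior Normal(-751/771, 35/257)
obs 10: x=3/2 → posterior Normal(-125/171, 7/57)
obs 11: x=2 → posterior Normal(-457/939, 35/313)
obs 12: x=-1/2 → posterior Normal(-499/1023, 35/341)
obs 13: x=-9 → posterior Normal(-1255/1107, 35/369)
obs 14: x=7/2 → posterior Normal(-961/1191, 35/397)

mu_0=-961/1191, tau_0^2=35/397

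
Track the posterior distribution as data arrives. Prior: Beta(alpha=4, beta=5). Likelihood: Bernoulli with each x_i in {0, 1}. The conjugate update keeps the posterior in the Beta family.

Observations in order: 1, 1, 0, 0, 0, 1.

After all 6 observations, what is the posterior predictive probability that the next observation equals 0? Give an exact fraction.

obs 1: x=1 → posterior Beta(5, 5)
obs 2: x=1 → posterior Beta(6, 5)
obs 3: x=0 → posterior Beta(6, 6)
obs 4: x=0 → posterior Beta(6, 7)
obs 5: x=0 → posterior Beta(6, 8)
obs 6: x=1 → posterior Beta(7, 8)

8/15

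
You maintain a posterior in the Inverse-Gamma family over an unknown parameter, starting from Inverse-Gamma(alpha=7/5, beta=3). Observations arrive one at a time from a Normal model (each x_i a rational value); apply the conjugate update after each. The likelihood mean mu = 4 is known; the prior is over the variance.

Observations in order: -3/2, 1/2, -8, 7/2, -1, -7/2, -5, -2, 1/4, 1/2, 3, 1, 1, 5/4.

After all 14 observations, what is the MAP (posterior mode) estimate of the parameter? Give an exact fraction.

obs 1: x=-3/2 → posterior Inverse-Gamma(19/10, 145/8)
obs 2: x=1/2 → posterior Inverse-Gamma(12/5, 97/4)
obs 3: x=-8 → posterior Inverse-Gamma(29/10, 385/4)
obs 4: x=7/2 → posterior Inverse-Gamma(17/5, 771/8)
obs 5: x=-1 → posterior Inverse-Gamma(39/10, 871/8)
obs 6: x=-7/2 → posterior Inverse-Gamma(22/5, 137)
obs 7: x=-5 → posterior Inverse-Gamma(49/10, 355/2)
obs 8: x=-2 → posterior Inverse-Gamma(27/5, 391/2)
obs 9: x=1/4 → posterior Inverse-Gamma(59/10, 6481/32)
obs 10: x=1/2 → posterior Inverse-Gamma(32/5, 6677/32)
obs 11: x=3 → posterior Inverse-Gamma(69/10, 6693/32)
obs 12: x=1 → posterior Inverse-Gamma(37/5, 6837/32)
obs 13: x=1 → posterior Inverse-Gamma(79/10, 6981/32)
obs 14: x=5/4 → posterior Inverse-Gamma(42/5, 3551/16)

17755/752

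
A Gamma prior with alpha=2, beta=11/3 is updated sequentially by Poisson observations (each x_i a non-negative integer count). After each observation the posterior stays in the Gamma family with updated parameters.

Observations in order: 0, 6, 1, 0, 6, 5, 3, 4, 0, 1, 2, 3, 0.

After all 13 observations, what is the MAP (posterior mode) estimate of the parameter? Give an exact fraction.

48/25

obs 1: x=0 → posterior Gamma(2, 14/3)
obs 2: x=6 → posterior Gamma(8, 17/3)
obs 3: x=1 → posterior Gamma(9, 20/3)
obs 4: x=0 → posterior Gamma(9, 23/3)
obs 5: x=6 → posterior Gamma(15, 26/3)
obs 6: x=5 → posterior Gamma(20, 29/3)
obs 7: x=3 → posterior Gamma(23, 32/3)
obs 8: x=4 → posterior Gamma(27, 35/3)
obs 9: x=0 → posterior Gamma(27, 38/3)
obs 10: x=1 → posterior Gamma(28, 41/3)
obs 11: x=2 → posterior Gamma(30, 44/3)
obs 12: x=3 → posterior Gamma(33, 47/3)
obs 13: x=0 → posterior Gamma(33, 50/3)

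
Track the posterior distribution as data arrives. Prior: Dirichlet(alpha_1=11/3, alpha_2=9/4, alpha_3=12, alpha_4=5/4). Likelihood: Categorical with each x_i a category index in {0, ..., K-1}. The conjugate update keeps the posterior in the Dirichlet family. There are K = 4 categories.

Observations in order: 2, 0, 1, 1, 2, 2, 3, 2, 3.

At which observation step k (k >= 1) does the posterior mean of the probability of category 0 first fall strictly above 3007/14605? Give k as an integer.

k = 2

obs 1: x=2 → posterior Dirichlet(11/3, 9/4, 13, 5/4)
obs 2: x=0 → posterior Dirichlet(14/3, 9/4, 13, 5/4)
obs 3: x=1 → posterior Dirichlet(14/3, 13/4, 13, 5/4)
obs 4: x=1 → posterior Dirichlet(14/3, 17/4, 13, 5/4)
obs 5: x=2 → posterior Dirichlet(14/3, 17/4, 14, 5/4)
obs 6: x=2 → posterior Dirichlet(14/3, 17/4, 15, 5/4)
obs 7: x=3 → posterior Dirichlet(14/3, 17/4, 15, 9/4)
obs 8: x=2 → posterior Dirichlet(14/3, 17/4, 16, 9/4)
obs 9: x=3 → posterior Dirichlet(14/3, 17/4, 16, 13/4)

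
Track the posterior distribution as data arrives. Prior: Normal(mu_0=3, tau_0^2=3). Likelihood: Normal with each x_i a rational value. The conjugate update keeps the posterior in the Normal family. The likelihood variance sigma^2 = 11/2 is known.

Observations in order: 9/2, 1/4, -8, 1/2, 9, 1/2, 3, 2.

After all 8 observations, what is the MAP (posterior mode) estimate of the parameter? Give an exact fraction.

obs 1: x=9/2 → posterior Normal(60/17, 33/17)
obs 2: x=1/4 → posterior Normal(123/46, 33/23)
obs 3: x=-8 → posterior Normal(27/58, 33/29)
obs 4: x=1/2 → posterior Normal(33/70, 33/35)
obs 5: x=9 → posterior Normal(141/82, 33/41)
obs 6: x=1/2 → posterior Normal(147/94, 33/47)
obs 7: x=3 → posterior Normal(183/106, 33/53)
obs 8: x=2 → posterior Normal(207/118, 33/59)

207/118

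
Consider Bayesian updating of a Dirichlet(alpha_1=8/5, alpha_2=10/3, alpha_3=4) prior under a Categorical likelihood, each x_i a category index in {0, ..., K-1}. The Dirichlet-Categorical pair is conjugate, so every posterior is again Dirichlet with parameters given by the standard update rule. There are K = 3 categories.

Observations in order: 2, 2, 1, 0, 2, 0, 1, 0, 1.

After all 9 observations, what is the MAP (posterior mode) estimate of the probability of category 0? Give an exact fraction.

27/112

obs 1: x=2 → posterior Dirichlet(8/5, 10/3, 5)
obs 2: x=2 → posterior Dirichlet(8/5, 10/3, 6)
obs 3: x=1 → posterior Dirichlet(8/5, 13/3, 6)
obs 4: x=0 → posterior Dirichlet(13/5, 13/3, 6)
obs 5: x=2 → posterior Dirichlet(13/5, 13/3, 7)
obs 6: x=0 → posterior Dirichlet(18/5, 13/3, 7)
obs 7: x=1 → posterior Dirichlet(18/5, 16/3, 7)
obs 8: x=0 → posterior Dirichlet(23/5, 16/3, 7)
obs 9: x=1 → posterior Dirichlet(23/5, 19/3, 7)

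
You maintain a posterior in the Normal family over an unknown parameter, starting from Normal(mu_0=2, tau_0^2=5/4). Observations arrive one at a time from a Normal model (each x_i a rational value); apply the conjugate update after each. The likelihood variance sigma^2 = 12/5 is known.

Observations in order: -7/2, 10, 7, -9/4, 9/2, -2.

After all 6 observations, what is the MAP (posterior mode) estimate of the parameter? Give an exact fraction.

obs 1: x=-7/2 → posterior Normal(17/146, 60/73)
obs 2: x=10 → posterior Normal(517/196, 30/49)
obs 3: x=7 → posterior Normal(289/82, 20/41)
obs 4: x=-9/4 → posterior Normal(1509/592, 15/37)
obs 5: x=9/2 → posterior Normal(1959/692, 60/173)
obs 6: x=-2 → posterior Normal(1759/792, 10/33)

1759/792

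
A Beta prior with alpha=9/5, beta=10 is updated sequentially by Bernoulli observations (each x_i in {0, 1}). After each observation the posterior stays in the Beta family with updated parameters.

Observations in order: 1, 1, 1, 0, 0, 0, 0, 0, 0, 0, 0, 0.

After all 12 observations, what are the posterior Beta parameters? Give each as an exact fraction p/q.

alpha=24/5, beta=19

obs 1: x=1 → posterior Beta(14/5, 10)
obs 2: x=1 → posterior Beta(19/5, 10)
obs 3: x=1 → posterior Beta(24/5, 10)
obs 4: x=0 → posterior Beta(24/5, 11)
obs 5: x=0 → posterior Beta(24/5, 12)
obs 6: x=0 → posterior Beta(24/5, 13)
obs 7: x=0 → posterior Beta(24/5, 14)
obs 8: x=0 → posterior Beta(24/5, 15)
obs 9: x=0 → posterior Beta(24/5, 16)
obs 10: x=0 → posterior Beta(24/5, 17)
obs 11: x=0 → posterior Beta(24/5, 18)
obs 12: x=0 → posterior Beta(24/5, 19)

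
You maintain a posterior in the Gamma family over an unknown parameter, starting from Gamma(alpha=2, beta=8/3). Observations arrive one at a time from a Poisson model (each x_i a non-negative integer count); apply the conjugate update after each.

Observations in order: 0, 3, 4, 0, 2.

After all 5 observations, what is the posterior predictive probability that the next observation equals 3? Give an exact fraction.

282984498100436319/2481152873203736576

obs 1: x=0 → posterior Gamma(2, 11/3)
obs 2: x=3 → posterior Gamma(5, 14/3)
obs 3: x=4 → posterior Gamma(9, 17/3)
obs 4: x=0 → posterior Gamma(9, 20/3)
obs 5: x=2 → posterior Gamma(11, 23/3)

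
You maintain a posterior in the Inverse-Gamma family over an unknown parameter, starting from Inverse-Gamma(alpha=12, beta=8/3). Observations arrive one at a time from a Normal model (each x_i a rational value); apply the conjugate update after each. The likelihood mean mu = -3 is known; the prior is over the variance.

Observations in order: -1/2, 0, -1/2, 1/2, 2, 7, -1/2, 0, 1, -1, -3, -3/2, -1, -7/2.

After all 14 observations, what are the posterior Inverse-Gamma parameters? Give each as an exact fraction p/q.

alpha=19, beta=1235/12

obs 1: x=-1/2 → posterior Inverse-Gamma(25/2, 139/24)
obs 2: x=0 → posterior Inverse-Gamma(13, 247/24)
obs 3: x=-1/2 → posterior Inverse-Gamma(27/2, 161/12)
obs 4: x=1/2 → posterior Inverse-Gamma(14, 469/24)
obs 5: x=2 → posterior Inverse-Gamma(29/2, 769/24)
obs 6: x=7 → posterior Inverse-Gamma(15, 1969/24)
obs 7: x=-1/2 → posterior Inverse-Gamma(31/2, 511/6)
obs 8: x=0 → posterior Inverse-Gamma(16, 269/3)
obs 9: x=1 → posterior Inverse-Gamma(33/2, 293/3)
obs 10: x=-1 → posterior Inverse-Gamma(17, 299/3)
obs 11: x=-3 → posterior Inverse-Gamma(35/2, 299/3)
obs 12: x=-3/2 → posterior Inverse-Gamma(18, 2419/24)
obs 13: x=-1 → posterior Inverse-Gamma(37/2, 2467/24)
obs 14: x=-7/2 → posterior Inverse-Gamma(19, 1235/12)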